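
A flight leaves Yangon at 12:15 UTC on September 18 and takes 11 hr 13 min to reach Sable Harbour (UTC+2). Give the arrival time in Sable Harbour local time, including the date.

Departure is given in UTC: 12:15 on Sep 18.
Add 11 hours and 13 minutes → 23:28 UTC.
Sable Harbour is UTC+2:00: 23:28 + 2:00 = 01:28 on Sep 19.

01:28 on September 19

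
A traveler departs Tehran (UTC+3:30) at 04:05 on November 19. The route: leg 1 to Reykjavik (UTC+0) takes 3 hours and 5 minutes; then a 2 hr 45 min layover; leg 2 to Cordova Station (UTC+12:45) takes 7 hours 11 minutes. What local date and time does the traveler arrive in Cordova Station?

Convert departure to UTC: 04:05 − 3:30 = 00:35 UTC on Nov 19.
Add 3 hours 5 minutes leg 1 → 03:40 UTC.
Add 2 hours 45 minutes layover in Reykjavik → 06:25 UTC.
Add 7 hours and 11 minutes leg 2 → 13:36 UTC.
Cordova Station is UTC+12:45, so local arrival = 13:36 + 12:45 = 02:21 on Nov 20.

02:21 on November 20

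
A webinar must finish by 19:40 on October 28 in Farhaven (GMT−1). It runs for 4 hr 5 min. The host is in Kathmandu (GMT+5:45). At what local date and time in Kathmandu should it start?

22:20 on October 28

Target end time in UTC: 19:40 + 1:00 = 20:40 on Oct 28.
Subtract 4 hours 5 minutes → start 16:35 UTC on Oct 28.
Kathmandu is UTC+5:45: 16:35 + 5:45 = 22:20 on Oct 28.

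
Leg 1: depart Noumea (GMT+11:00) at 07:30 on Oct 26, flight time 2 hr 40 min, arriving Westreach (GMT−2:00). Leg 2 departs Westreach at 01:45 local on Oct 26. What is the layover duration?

4 hours 35 minutes

Convert departure to UTC: 07:30 − 11:00 = 20:30 UTC on Oct 25.
Add 2 hours 40 minutes flight time → 23:10 UTC.
Westreach is UTC−2:00, so local arrival = 23:10 − 2:00 = 21:10 on Oct 25.
Layover = 01:45 − 21:10 (+1 day) = 4 hours 35 minutes.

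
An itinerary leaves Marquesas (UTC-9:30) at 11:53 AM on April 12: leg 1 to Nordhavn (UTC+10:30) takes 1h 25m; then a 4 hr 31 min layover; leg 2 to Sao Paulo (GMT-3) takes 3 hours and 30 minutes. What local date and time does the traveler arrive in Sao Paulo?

3:49 AM on April 13

Convert departure to UTC: 11:53 AM + 9:30 = 9:23 PM UTC on Apr 12.
Add 1 hour and 25 minutes leg 1 → 10:48 PM UTC.
Add 4 hours 31 minutes layover in Nordhavn → 3:19 AM UTC (Apr 13).
Add 3 hours and 30 minutes leg 2 → 6:49 AM UTC.
Sao Paulo is UTC−3:00, so local arrival = 6:49 AM − 3:00 = 3:49 AM on Apr 13.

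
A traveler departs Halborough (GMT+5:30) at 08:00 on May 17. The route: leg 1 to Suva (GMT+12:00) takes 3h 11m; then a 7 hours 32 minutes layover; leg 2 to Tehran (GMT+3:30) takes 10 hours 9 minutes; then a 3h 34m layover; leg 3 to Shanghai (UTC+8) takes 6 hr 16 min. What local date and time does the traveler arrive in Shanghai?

17:12 on May 18

Convert departure to UTC: 08:00 − 5:30 = 02:30 UTC on May 17.
Add 3 hours and 11 minutes leg 1 → 05:41 UTC.
Add 7 hours and 32 minutes layover in Suva → 13:13 UTC.
Add 10 hours 9 minutes leg 2 → 23:22 UTC.
Add 3 hours 34 minutes layover in Tehran → 02:56 UTC (May 18).
Add 6 hours 16 minutes leg 3 → 09:12 UTC.
Shanghai is UTC+8:00, so local arrival = 09:12 + 8:00 = 17:12 on May 18.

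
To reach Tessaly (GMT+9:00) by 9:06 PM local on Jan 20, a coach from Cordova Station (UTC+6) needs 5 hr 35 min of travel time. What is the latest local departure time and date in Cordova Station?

12:31 PM on Jan 20

Target arrival in UTC: 9:06 PM − 9:00 = 12:06 PM on Jan 20.
Subtract 5 hours and 35 minutes → departure 6:31 AM UTC on Jan 20.
Cordova Station is UTC+6:00: 6:31 AM + 6:00 = 12:31 PM on Jan 20.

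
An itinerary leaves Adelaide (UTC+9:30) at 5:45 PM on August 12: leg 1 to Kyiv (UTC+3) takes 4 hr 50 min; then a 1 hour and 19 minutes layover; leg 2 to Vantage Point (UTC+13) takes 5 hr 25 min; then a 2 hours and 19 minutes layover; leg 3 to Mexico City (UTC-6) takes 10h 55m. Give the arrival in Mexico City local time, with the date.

3:03 AM on August 13

Convert departure to UTC: 5:45 PM − 9:30 = 8:15 AM UTC on Aug 12.
Add 4 hours 50 minutes leg 1 → 1:05 PM UTC.
Add 1 hour and 19 minutes layover in Kyiv → 2:24 PM UTC.
Add 5 hours 25 minutes leg 2 → 7:49 PM UTC.
Add 2 hours 19 minutes layover in Vantage Point → 10:08 PM UTC.
Add 10 hours 55 minutes leg 3 → 9:03 AM UTC (Aug 13).
Mexico City is UTC−6:00, so local arrival = 9:03 AM − 6:00 = 3:03 AM on Aug 13.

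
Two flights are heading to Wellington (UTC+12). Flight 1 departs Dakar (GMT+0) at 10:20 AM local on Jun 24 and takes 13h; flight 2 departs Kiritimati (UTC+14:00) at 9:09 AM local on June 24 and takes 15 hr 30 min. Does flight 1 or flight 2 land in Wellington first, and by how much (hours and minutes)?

the second, by 12 hours 41 minutes

Flight 1 departs at 10:20 AM UTC (Jun 24).
+13 hours → arrive 11:20 PM UTC on Jun 24.
Flight 2 in UTC: 9:09 AM − 14:00 = 7:09 PM on Jun 23.
+15 hours 30 minutes → arrive 10:39 AM UTC on Jun 24.
Flight 2 lands earlier by 12 hours 41 minutes.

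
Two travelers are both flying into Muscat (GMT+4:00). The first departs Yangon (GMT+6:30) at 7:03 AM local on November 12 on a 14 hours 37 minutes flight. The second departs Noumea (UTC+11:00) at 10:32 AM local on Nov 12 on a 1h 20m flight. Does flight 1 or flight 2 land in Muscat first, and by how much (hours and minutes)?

Flight 1 in UTC: 7:03 AM − 6:30 = 12:33 AM on Nov 12.
+14 hours and 37 minutes → arrive 3:10 PM UTC on Nov 12.
Flight 2 in UTC: 10:32 AM − 11:00 = 11:32 PM on Nov 11.
+1 hour and 20 minutes → arrive 12:52 AM UTC on Nov 12.
Flight 2 lands earlier by 14 hours 18 minutes.

the second, by 14 hours 18 minutes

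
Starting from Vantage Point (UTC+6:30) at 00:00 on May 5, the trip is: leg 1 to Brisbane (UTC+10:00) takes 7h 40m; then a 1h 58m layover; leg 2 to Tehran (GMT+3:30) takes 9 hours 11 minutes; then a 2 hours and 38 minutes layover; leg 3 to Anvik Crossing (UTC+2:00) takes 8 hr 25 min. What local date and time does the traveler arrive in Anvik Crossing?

Convert departure to UTC: 00:00 − 6:30 = 17:30 UTC on May 4.
Add 7 hours and 40 minutes leg 1 → 01:10 UTC (May 5).
Add 1 hour 58 minutes layover in Brisbane → 03:08 UTC.
Add 9 hours 11 minutes leg 2 → 12:19 UTC.
Add 2 hours 38 minutes layover in Tehran → 14:57 UTC.
Add 8 hours and 25 minutes leg 3 → 23:22 UTC.
Anvik Crossing is UTC+2:00, so local arrival = 23:22 + 2:00 = 01:22 on May 6.

01:22 on May 6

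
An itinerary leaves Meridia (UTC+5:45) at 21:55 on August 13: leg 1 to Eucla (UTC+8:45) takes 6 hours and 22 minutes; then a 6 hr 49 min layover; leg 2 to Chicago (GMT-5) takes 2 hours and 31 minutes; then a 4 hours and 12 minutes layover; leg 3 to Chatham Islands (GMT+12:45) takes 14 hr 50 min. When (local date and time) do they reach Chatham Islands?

15:39 on August 15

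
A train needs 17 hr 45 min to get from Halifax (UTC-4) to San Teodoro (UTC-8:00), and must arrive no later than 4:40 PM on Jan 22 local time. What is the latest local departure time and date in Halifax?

2:55 AM on January 22

Target arrival in UTC: 4:40 PM + 8:00 = 12:40 AM on Jan 23.
Subtract 17 hours 45 minutes → departure 6:55 AM UTC on Jan 22.
Halifax is UTC−4:00: 6:55 AM − 4:00 = 2:55 AM on Jan 22.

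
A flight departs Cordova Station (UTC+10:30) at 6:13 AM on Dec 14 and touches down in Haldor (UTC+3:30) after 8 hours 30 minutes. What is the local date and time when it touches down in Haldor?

Convert departure to UTC: 6:13 AM − 10:30 = 7:43 PM UTC on Dec 13.
Add 8 hours 30 minutes travel time → 4:13 AM UTC (Dec 14).
Haldor is UTC+3:30, so local arrival = 4:13 AM + 3:30 = 7:43 AM on Dec 14.

7:43 AM on December 14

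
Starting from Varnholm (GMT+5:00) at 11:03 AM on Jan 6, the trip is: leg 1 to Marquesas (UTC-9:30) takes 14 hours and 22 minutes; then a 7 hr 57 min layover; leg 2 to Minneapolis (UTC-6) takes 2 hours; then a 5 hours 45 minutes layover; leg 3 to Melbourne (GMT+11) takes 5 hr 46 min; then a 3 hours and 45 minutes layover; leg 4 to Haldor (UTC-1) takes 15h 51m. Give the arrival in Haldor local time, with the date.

Convert departure to UTC: 11:03 AM − 5:00 = 6:03 AM UTC on Jan 6.
Add 14 hours 22 minutes leg 1 → 8:25 PM UTC.
Add 7 hours and 57 minutes layover in Marquesas → 4:22 AM UTC (Jan 7).
Add 2 hours leg 2 → 6:22 AM UTC.
Add 5 hours 45 minutes layover in Minneapolis → 12:07 PM UTC.
Add 5 hours 46 minutes leg 3 → 5:53 PM UTC.
Add 3 hours 45 minutes layover in Melbourne → 9:38 PM UTC.
Add 15 hours 51 minutes leg 4 → 1:29 PM UTC (Jan 8).
Haldor is UTC−1:00, so local arrival = 1:29 PM − 1:00 = 12:29 PM on Jan 8.

12:29 PM on January 8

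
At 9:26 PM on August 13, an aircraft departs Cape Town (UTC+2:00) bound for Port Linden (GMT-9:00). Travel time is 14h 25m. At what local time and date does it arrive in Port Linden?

12:51 AM on Aug 14

Convert departure to UTC: 9:26 PM − 2:00 = 7:26 PM UTC on Aug 13.
Add 14 hours 25 minutes travel time → 9:51 AM UTC (Aug 14).
Port Linden is UTC−9:00, so local arrival = 9:51 AM − 9:00 = 12:51 AM on Aug 14.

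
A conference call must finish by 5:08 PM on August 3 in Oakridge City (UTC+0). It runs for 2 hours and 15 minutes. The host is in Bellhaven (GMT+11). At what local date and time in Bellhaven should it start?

1:53 AM on August 4

Target end time is already UTC: 5:08 PM on Aug 3.
Subtract 2 hours 15 minutes → start 2:53 PM UTC on Aug 3.
Bellhaven is UTC+11:00: 2:53 PM + 11:00 = 1:53 AM on Aug 4.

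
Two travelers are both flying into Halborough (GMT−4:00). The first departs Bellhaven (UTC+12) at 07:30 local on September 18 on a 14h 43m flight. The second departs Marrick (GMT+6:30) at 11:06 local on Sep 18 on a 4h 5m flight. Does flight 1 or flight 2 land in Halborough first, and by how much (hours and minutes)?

the second, by 1 hour 32 minutes

Flight 1 in UTC: 07:30 − 12:00 = 19:30 on Sep 17.
+14 hours and 43 minutes → arrive 10:13 UTC on Sep 18.
Flight 2 in UTC: 11:06 − 6:30 = 04:36 on Sep 18.
+4 hours 5 minutes → arrive 08:41 UTC on Sep 18.
Flight 2 lands earlier by 1 hour 32 minutes.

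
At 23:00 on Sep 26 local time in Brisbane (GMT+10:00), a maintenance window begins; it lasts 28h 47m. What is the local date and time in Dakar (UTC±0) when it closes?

17:47 on September 27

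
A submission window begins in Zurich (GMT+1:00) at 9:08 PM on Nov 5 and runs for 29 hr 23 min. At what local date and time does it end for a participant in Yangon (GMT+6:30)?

8:01 AM on November 7

Convert start to UTC: 9:08 PM − 1:00 = 8:08 PM UTC on Nov 5.
Add 29 hours and 23 minutes duration → 1:31 AM UTC (Nov 7).
Yangon is UTC+6:30, so local end time = 1:31 AM + 6:30 = 8:01 AM on Nov 7.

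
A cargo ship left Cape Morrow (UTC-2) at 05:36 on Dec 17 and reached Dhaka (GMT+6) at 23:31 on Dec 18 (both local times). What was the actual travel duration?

33 hours 55 minutes

Departure in UTC: 05:36 + 2:00 = 07:36 on Dec 17.
Arrival in UTC: 23:31 − 6:00 = 17:31 on Dec 18.
Elapsed = 17:31 − 07:36 (+1 day) = 33 hours 55 minutes.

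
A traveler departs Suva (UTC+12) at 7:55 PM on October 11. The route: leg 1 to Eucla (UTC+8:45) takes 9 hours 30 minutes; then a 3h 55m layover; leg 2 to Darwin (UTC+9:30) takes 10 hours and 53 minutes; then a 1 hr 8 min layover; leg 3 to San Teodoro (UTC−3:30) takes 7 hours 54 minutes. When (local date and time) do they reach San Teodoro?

Convert departure to UTC: 7:55 PM − 12:00 = 7:55 AM UTC on Oct 11.
Add 9 hours 30 minutes leg 1 → 5:25 PM UTC.
Add 3 hours 55 minutes layover in Eucla → 9:20 PM UTC.
Add 10 hours 53 minutes leg 2 → 8:13 AM UTC (Oct 12).
Add 1 hour 8 minutes layover in Darwin → 9:21 AM UTC.
Add 7 hours and 54 minutes leg 3 → 5:15 PM UTC.
San Teodoro is UTC−3:30, so local arrival = 5:15 PM − 3:30 = 1:45 PM on Oct 12.

1:45 PM on Oct 12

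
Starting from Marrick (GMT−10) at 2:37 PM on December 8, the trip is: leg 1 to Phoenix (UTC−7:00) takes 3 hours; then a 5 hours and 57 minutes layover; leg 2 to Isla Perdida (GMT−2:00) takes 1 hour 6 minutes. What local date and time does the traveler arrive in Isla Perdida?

Convert departure to UTC: 2:37 PM + 10:00 = 12:37 AM UTC on Dec 9.
Add 3 hours leg 1 → 3:37 AM UTC.
Add 5 hours and 57 minutes layover in Phoenix → 9:34 AM UTC.
Add 1 hour and 6 minutes leg 2 → 10:40 AM UTC.
Isla Perdida is UTC−2:00, so local arrival = 10:40 AM − 2:00 = 8:40 AM on Dec 9.

8:40 AM on Dec 9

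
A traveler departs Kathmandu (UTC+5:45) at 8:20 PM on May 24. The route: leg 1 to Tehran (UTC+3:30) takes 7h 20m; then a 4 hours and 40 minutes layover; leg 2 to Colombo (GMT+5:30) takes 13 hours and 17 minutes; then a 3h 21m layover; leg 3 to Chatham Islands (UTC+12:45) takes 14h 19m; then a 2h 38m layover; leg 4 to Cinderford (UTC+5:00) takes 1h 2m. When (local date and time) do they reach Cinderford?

6:12 PM on May 26

Convert departure to UTC: 8:20 PM − 5:45 = 2:35 PM UTC on May 24.
Add 7 hours and 20 minutes leg 1 → 9:55 PM UTC.
Add 4 hours and 40 minutes layover in Tehran → 2:35 AM UTC (May 25).
Add 13 hours and 17 minutes leg 2 → 3:52 PM UTC.
Add 3 hours and 21 minutes layover in Colombo → 7:13 PM UTC.
Add 14 hours and 19 minutes leg 3 → 9:32 AM UTC (May 26).
Add 2 hours and 38 minutes layover in Chatham Islands → 12:10 PM UTC.
Add 1 hour and 2 minutes leg 4 → 1:12 PM UTC.
Cinderford is UTC+5:00, so local arrival = 1:12 PM + 5:00 = 6:12 PM on May 26.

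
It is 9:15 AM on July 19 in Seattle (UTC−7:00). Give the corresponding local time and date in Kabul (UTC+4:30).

8:45 PM on July 19

Kabul is 11:30 ahead of Seattle.
Shift by the zone difference: 9:15 AM + 11:30 = 8:45 PM on Jul 19 in Kabul.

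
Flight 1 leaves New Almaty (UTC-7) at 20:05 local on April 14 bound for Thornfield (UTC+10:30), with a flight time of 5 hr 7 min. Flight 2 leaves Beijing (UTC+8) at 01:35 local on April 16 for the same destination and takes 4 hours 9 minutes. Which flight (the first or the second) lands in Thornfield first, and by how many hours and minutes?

the first, by 13 hours 32 minutes

Flight 1 in UTC: 20:05 + 7:00 = 03:05 on Apr 15.
+5 hours 7 minutes → arrive 08:12 UTC on Apr 15.
Flight 2 in UTC: 01:35 − 8:00 = 17:35 on Apr 15.
+4 hours 9 minutes → arrive 21:44 UTC on Apr 15.
Flight 1 lands earlier by 13 hours 32 minutes.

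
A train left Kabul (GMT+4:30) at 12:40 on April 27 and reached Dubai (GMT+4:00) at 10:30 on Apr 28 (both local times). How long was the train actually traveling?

22 hours 20 minutes

Departure in UTC: 12:40 − 4:30 = 08:10 on Apr 27.
Arrival in UTC: 10:30 − 4:00 = 06:30 on Apr 28.
Elapsed = 06:30 − 08:10 (+1 day) = 22 hours 20 minutes.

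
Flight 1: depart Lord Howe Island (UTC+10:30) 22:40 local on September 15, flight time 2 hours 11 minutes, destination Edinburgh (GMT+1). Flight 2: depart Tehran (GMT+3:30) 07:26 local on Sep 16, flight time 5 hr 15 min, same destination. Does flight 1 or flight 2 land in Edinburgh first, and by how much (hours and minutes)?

the first, by 18 hours 50 minutes

Flight 1 in UTC: 22:40 − 10:30 = 12:10 on Sep 15.
+2 hours and 11 minutes → arrive 14:21 UTC on Sep 15.
Flight 2 in UTC: 07:26 − 3:30 = 03:56 on Sep 16.
+5 hours 15 minutes → arrive 09:11 UTC on Sep 16.
Flight 1 lands earlier by 18 hours 50 minutes.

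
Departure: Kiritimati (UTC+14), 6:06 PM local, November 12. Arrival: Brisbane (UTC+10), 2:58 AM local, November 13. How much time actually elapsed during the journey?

12 hours 52 minutes

Departure in UTC: 6:06 PM − 14:00 = 4:06 AM on Nov 12.
Arrival in UTC: 2:58 AM − 10:00 = 4:58 PM on Nov 12.
Elapsed = 4:58 PM − 4:06 AM = 12 hours 52 minutes.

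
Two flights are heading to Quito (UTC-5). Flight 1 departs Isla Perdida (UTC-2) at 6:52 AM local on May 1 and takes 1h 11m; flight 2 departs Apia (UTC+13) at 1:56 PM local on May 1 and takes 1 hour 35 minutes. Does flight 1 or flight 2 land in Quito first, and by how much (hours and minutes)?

Flight 1 in UTC: 6:52 AM + 2:00 = 8:52 AM on May 1.
+1 hour and 11 minutes → arrive 10:03 AM UTC on May 1.
Flight 2 in UTC: 1:56 PM − 13:00 = 12:56 AM on May 1.
+1 hour 35 minutes → arrive 2:31 AM UTC on May 1.
Flight 2 lands earlier by 7 hours 32 minutes.

the second, by 7 hours 32 minutes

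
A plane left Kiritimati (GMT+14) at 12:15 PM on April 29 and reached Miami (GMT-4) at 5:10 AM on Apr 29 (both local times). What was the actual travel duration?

Departure in UTC: 12:15 PM − 14:00 = 10:15 PM on Apr 28.
Arrival in UTC: 5:10 AM + 4:00 = 9:10 AM on Apr 29.
Elapsed = 9:10 AM − 10:15 PM (+1 day) = 10 hours 55 minutes.

10 hours 55 minutes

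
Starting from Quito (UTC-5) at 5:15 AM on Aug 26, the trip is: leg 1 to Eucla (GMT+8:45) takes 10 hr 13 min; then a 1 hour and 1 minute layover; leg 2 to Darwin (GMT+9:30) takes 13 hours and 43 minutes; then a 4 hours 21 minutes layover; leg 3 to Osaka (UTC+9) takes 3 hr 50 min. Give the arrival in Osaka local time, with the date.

Convert departure to UTC: 5:15 AM + 5:00 = 10:15 AM UTC on Aug 26.
Add 10 hours and 13 minutes leg 1 → 8:28 PM UTC.
Add 1 hour and 1 minute layover in Eucla → 9:29 PM UTC.
Add 13 hours 43 minutes leg 2 → 11:12 AM UTC (Aug 27).
Add 4 hours 21 minutes layover in Darwin → 3:33 PM UTC.
Add 3 hours 50 minutes leg 3 → 7:23 PM UTC.
Osaka is UTC+9:00, so local arrival = 7:23 PM + 9:00 = 4:23 AM on Aug 28.

4:23 AM on Aug 28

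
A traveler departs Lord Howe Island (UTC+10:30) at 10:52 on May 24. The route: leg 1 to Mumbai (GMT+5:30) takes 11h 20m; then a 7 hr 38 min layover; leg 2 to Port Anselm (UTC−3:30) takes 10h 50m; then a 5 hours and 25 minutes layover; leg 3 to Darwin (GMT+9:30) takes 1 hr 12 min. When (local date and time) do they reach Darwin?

Convert departure to UTC: 10:52 − 10:30 = 00:22 UTC on May 24.
Add 11 hours and 20 minutes leg 1 → 11:42 UTC.
Add 7 hours and 38 minutes layover in Mumbai → 19:20 UTC.
Add 10 hours 50 minutes leg 2 → 06:10 UTC (May 25).
Add 5 hours 25 minutes layover in Port Anselm → 11:35 UTC.
Add 1 hour and 12 minutes leg 3 → 12:47 UTC.
Darwin is UTC+9:30, so local arrival = 12:47 + 9:30 = 22:17 on May 25.

22:17 on May 25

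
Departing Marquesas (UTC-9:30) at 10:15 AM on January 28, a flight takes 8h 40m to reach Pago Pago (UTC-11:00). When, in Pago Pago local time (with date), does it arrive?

Convert departure to UTC: 10:15 AM + 9:30 = 7:45 PM UTC on Jan 28.
Add 8 hours and 40 minutes travel time → 4:25 AM UTC (Jan 29).
Pago Pago is UTC−11:00, so local arrival = 4:25 AM − 11:00 = 5:25 PM on Jan 28.

5:25 PM on January 28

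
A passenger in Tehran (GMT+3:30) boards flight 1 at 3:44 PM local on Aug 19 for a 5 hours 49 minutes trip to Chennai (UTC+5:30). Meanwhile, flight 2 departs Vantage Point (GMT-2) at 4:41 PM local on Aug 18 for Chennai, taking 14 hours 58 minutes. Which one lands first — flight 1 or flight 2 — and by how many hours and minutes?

the second, by 8 hours 24 minutes

Flight 1 in UTC: 3:44 PM − 3:30 = 12:14 PM on Aug 19.
+5 hours 49 minutes → arrive 6:03 PM UTC on Aug 19.
Flight 2 in UTC: 4:41 PM + 2:00 = 6:41 PM on Aug 18.
+14 hours 58 minutes → arrive 9:39 AM UTC on Aug 19.
Flight 2 lands earlier by 8 hours 24 minutes.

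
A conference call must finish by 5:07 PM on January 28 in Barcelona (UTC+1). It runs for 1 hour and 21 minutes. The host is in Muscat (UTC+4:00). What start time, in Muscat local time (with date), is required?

6:46 PM on January 28

Target end time in UTC: 5:07 PM − 1:00 = 4:07 PM on Jan 28.
Subtract 1 hour 21 minutes → start 2:46 PM UTC on Jan 28.
Muscat is UTC+4:00: 2:46 PM + 4:00 = 6:46 PM on Jan 28.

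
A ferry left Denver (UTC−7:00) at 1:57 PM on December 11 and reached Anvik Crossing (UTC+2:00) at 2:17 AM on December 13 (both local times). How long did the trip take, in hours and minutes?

Anvik Crossing is 9:00 ahead of Denver.
Clock-face elapsed time (ignoring zones) is 36 hours 20 minutes.
Actual elapsed = 36 hours 20 minutes − 9:00 = 27 hours 20 minutes.

27 hours 20 minutes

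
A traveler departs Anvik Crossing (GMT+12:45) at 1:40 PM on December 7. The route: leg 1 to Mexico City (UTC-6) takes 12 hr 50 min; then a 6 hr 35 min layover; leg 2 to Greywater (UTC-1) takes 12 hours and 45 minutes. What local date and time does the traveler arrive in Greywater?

8:05 AM on December 8

Convert departure to UTC: 1:40 PM − 12:45 = 12:55 AM UTC on Dec 7.
Add 12 hours 50 minutes leg 1 → 1:45 PM UTC.
Add 6 hours and 35 minutes layover in Mexico City → 8:20 PM UTC.
Add 12 hours 45 minutes leg 2 → 9:05 AM UTC (Dec 8).
Greywater is UTC−1:00, so local arrival = 9:05 AM − 1:00 = 8:05 AM on Dec 8.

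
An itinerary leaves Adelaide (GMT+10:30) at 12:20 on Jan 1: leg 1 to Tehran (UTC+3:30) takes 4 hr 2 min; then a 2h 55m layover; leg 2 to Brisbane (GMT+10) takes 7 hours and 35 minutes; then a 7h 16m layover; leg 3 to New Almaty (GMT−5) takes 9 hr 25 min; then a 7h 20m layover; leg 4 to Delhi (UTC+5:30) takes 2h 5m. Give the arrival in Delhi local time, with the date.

Convert departure to UTC: 12:20 − 10:30 = 01:50 UTC on Jan 1.
Add 4 hours 2 minutes leg 1 → 05:52 UTC.
Add 2 hours 55 minutes layover in Tehran → 08:47 UTC.
Add 7 hours 35 minutes leg 2 → 16:22 UTC.
Add 7 hours 16 minutes layover in Brisbane → 23:38 UTC.
Add 9 hours 25 minutes leg 3 → 09:03 UTC (Jan 2).
Add 7 hours 20 minutes layover in New Almaty → 16:23 UTC.
Add 2 hours and 5 minutes leg 4 → 18:28 UTC.
Delhi is UTC+5:30, so local arrival = 18:28 + 5:30 = 23:58 on Jan 2.

23:58 on Jan 2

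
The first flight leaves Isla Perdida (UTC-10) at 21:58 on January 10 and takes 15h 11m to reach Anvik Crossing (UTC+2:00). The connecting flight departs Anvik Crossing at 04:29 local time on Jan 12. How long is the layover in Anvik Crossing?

3 hours 20 minutes

Convert departure to UTC: 21:58 + 10:00 = 07:58 UTC on Jan 11.
Add 15 hours and 11 minutes flight time → 23:09 UTC.
Anvik Crossing is UTC+2:00, so local arrival = 23:09 + 2:00 = 01:09 on Jan 12.
Layover = 04:29 − 01:09 = 3 hours 20 minutes.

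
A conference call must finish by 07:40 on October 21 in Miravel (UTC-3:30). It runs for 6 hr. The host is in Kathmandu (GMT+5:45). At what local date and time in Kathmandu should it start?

10:55 on October 21

Target end time in UTC: 07:40 + 3:30 = 11:10 on Oct 21.
Subtract 6 hours → start 05:10 UTC on Oct 21.
Kathmandu is UTC+5:45: 05:10 + 5:45 = 10:55 on Oct 21.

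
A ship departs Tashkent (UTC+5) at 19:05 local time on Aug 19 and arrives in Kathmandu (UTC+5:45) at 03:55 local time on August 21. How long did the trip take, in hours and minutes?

32 hours 5 minutes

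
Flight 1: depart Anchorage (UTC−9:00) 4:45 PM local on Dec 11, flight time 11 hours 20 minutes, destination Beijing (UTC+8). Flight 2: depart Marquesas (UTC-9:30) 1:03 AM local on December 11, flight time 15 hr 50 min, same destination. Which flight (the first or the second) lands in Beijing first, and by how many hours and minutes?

Flight 1 in UTC: 4:45 PM + 9:00 = 1:45 AM on Dec 12.
+11 hours 20 minutes → arrive 1:05 PM UTC on Dec 12.
Flight 2 in UTC: 1:03 AM + 9:30 = 10:33 AM on Dec 11.
+15 hours 50 minutes → arrive 2:23 AM UTC on Dec 12.
Flight 2 lands earlier by 10 hours 42 minutes.

the second, by 10 hours 42 minutes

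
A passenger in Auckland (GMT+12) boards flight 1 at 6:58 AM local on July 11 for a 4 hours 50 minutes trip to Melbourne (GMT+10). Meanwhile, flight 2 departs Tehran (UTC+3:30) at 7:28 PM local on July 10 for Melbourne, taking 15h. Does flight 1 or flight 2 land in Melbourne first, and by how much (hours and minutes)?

the first, by 7 hours 10 minutes

Flight 1 in UTC: 6:58 AM − 12:00 = 6:58 PM on Jul 10.
+4 hours 50 minutes → arrive 11:48 PM UTC on Jul 10.
Flight 2 in UTC: 7:28 PM − 3:30 = 3:58 PM on Jul 10.
+15 hours → arrive 6:58 AM UTC on Jul 11.
Flight 1 lands earlier by 7 hours 10 minutes.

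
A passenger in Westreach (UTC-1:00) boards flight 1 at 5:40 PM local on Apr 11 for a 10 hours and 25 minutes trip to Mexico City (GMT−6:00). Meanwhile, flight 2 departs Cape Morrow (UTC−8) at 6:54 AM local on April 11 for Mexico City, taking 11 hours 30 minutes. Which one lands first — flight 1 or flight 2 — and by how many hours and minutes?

Flight 1 in UTC: 5:40 PM + 1:00 = 6:40 PM on Apr 11.
+10 hours and 25 minutes → arrive 5:05 AM UTC on Apr 12.
Flight 2 in UTC: 6:54 AM + 8:00 = 2:54 PM on Apr 11.
+11 hours 30 minutes → arrive 2:24 AM UTC on Apr 12.
Flight 2 lands earlier by 2 hours 41 minutes.

the second, by 2 hours 41 minutes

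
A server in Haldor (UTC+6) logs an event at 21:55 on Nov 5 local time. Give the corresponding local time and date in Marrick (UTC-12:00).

03:55 on November 5

Marrick is 18:00 behind Haldor.
Shift by the zone difference: 21:55 − 18:00 = 03:55 on Nov 5 in Marrick.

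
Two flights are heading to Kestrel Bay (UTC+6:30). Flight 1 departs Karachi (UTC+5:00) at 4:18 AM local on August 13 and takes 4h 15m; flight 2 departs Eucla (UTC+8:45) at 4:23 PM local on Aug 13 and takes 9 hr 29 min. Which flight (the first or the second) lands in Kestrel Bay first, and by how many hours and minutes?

Flight 1 in UTC: 4:18 AM − 5:00 = 11:18 PM on Aug 12.
+4 hours and 15 minutes → arrive 3:33 AM UTC on Aug 13.
Flight 2 in UTC: 4:23 PM − 8:45 = 7:38 AM on Aug 13.
+9 hours 29 minutes → arrive 5:07 PM UTC on Aug 13.
Flight 1 lands earlier by 13 hours 34 minutes.

the first, by 13 hours 34 minutes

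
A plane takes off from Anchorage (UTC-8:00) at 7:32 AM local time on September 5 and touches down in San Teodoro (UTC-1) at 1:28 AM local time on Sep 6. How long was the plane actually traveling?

10 hours 56 minutes

San Teodoro is 7:00 ahead of Anchorage.
Clock-face elapsed time (ignoring zones) is 17 hours 56 minutes.
Actual elapsed = 17 hours 56 minutes − 7:00 = 10 hours 56 minutes.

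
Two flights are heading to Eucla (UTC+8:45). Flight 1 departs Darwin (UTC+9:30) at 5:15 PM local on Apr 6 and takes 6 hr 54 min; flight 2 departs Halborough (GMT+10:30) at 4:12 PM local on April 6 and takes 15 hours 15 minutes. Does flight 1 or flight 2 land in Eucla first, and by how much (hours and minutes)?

the first, by 6 hours 18 minutes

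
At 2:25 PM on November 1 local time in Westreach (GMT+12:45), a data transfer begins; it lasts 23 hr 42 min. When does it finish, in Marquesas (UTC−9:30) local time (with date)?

3:52 PM on November 1

Convert start to UTC: 2:25 PM − 12:45 = 1:40 AM UTC on Nov 1.
Add 23 hours 42 minutes duration → 1:22 AM UTC (Nov 2).
Marquesas is UTC−9:30, so local end time = 1:22 AM − 9:30 = 3:52 PM on Nov 1.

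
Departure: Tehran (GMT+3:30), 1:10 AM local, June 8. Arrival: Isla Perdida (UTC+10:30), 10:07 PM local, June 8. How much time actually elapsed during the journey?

Departure in UTC: 1:10 AM − 3:30 = 9:40 PM on Jun 7.
Arrival in UTC: 10:07 PM − 10:30 = 11:37 AM on Jun 8.
Elapsed = 11:37 AM − 9:40 PM (+1 day) = 13 hours 57 minutes.

13 hours 57 minutes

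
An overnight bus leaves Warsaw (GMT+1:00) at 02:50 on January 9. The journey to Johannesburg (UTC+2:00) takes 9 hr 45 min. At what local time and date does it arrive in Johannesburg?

13:35 on January 9

Convert departure to UTC: 02:50 − 1:00 = 01:50 UTC on Jan 9.
Add 9 hours and 45 minutes travel time → 11:35 UTC.
Johannesburg is UTC+2:00, so local arrival = 11:35 + 2:00 = 13:35 on Jan 9.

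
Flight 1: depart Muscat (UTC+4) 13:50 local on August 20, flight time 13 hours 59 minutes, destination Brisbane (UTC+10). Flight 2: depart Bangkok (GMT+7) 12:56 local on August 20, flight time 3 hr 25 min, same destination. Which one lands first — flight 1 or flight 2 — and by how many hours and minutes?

Flight 1 in UTC: 13:50 − 4:00 = 09:50 on Aug 20.
+13 hours 59 minutes → arrive 23:49 UTC on Aug 20.
Flight 2 in UTC: 12:56 − 7:00 = 05:56 on Aug 20.
+3 hours 25 minutes → arrive 09:21 UTC on Aug 20.
Flight 2 lands earlier by 14 hours 28 minutes.

the second, by 14 hours 28 minutes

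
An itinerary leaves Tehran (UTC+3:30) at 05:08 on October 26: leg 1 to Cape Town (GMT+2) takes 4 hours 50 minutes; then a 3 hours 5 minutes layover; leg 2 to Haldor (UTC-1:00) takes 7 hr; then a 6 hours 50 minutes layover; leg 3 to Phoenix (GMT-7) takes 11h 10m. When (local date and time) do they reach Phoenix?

Convert departure to UTC: 05:08 − 3:30 = 01:38 UTC on Oct 26.
Add 4 hours and 50 minutes leg 1 → 06:28 UTC.
Add 3 hours and 5 minutes layover in Cape Town → 09:33 UTC.
Add 7 hours leg 2 → 16:33 UTC.
Add 6 hours 50 minutes layover in Haldor → 23:23 UTC.
Add 11 hours and 10 minutes leg 3 → 10:33 UTC (Oct 27).
Phoenix is UTC−7:00, so local arrival = 10:33 − 7:00 = 03:33 on Oct 27.

03:33 on Oct 27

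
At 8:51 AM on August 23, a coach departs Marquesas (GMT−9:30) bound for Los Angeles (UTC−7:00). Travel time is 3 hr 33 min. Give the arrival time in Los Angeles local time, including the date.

2:54 PM on August 23

Convert departure to UTC: 8:51 AM + 9:30 = 6:21 PM UTC on Aug 23.
Add 3 hours and 33 minutes travel time → 9:54 PM UTC.
Los Angeles is UTC−7:00, so local arrival = 9:54 PM − 7:00 = 2:54 PM on Aug 23.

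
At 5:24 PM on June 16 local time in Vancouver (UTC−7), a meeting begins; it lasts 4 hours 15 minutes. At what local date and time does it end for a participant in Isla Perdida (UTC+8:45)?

1:24 PM on June 17

Convert start to UTC: 5:24 PM + 7:00 = 12:24 AM UTC on Jun 17.
Add 4 hours and 15 minutes duration → 4:39 AM UTC.
Isla Perdida is UTC+8:45, so local end time = 4:39 AM + 8:45 = 1:24 PM on Jun 17.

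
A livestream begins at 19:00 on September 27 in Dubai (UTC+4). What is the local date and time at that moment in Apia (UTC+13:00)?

04:00 on September 28

Apia is 9:00 ahead of Dubai.
Shift by the zone difference: 19:00 + 9:00 = 04:00 on Sep 28 in Apia.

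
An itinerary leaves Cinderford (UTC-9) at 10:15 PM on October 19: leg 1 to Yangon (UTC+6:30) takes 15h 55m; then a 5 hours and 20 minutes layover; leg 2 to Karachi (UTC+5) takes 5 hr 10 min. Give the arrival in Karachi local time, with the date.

Convert departure to UTC: 10:15 PM + 9:00 = 7:15 AM UTC on Oct 20.
Add 15 hours 55 minutes leg 1 → 11:10 PM UTC.
Add 5 hours and 20 minutes layover in Yangon → 4:30 AM UTC (Oct 21).
Add 5 hours and 10 minutes leg 2 → 9:40 AM UTC.
Karachi is UTC+5:00, so local arrival = 9:40 AM + 5:00 = 2:40 PM on Oct 21.

2:40 PM on October 21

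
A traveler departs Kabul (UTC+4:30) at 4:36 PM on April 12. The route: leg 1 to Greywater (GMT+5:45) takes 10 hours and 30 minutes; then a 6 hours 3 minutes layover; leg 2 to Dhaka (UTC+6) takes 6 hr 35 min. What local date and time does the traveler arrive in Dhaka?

5:14 PM on Apr 13

Convert departure to UTC: 4:36 PM − 4:30 = 12:06 PM UTC on Apr 12.
Add 10 hours and 30 minutes leg 1 → 10:36 PM UTC.
Add 6 hours and 3 minutes layover in Greywater → 4:39 AM UTC (Apr 13).
Add 6 hours and 35 minutes leg 2 → 11:14 AM UTC.
Dhaka is UTC+6:00, so local arrival = 11:14 AM + 6:00 = 5:14 PM on Apr 13.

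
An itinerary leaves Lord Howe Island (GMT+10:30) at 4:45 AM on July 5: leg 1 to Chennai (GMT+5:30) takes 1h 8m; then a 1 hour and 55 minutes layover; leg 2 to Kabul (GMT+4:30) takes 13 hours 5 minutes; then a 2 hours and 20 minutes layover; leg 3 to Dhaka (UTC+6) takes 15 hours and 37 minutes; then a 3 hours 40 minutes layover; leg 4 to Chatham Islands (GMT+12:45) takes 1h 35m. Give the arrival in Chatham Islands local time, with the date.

Convert departure to UTC: 4:45 AM − 10:30 = 6:15 PM UTC on Jul 4.
Add 1 hour 8 minutes leg 1 → 7:23 PM UTC.
Add 1 hour and 55 minutes layover in Chennai → 9:18 PM UTC.
Add 13 hours 5 minutes leg 2 → 10:23 AM UTC (Jul 5).
Add 2 hours and 20 minutes layover in Kabul → 12:43 PM UTC.
Add 15 hours 37 minutes leg 3 → 4:20 AM UTC (Jul 6).
Add 3 hours 40 minutes layover in Dhaka → 8:00 AM UTC.
Add 1 hour and 35 minutes leg 4 → 9:35 AM UTC.
Chatham Islands is UTC+12:45, so local arrival = 9:35 AM + 12:45 = 10:20 PM on Jul 6.

10:20 PM on Jul 6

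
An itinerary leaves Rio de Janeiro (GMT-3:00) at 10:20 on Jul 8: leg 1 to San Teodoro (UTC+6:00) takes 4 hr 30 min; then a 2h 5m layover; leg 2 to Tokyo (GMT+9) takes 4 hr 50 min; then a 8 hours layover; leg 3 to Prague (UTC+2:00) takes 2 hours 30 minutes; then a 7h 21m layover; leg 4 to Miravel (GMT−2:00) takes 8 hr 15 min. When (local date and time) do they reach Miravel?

Convert departure to UTC: 10:20 + 3:00 = 13:20 UTC on Jul 8.
Add 4 hours 30 minutes leg 1 → 17:50 UTC.
Add 2 hours and 5 minutes layover in San Teodoro → 19:55 UTC.
Add 4 hours and 50 minutes leg 2 → 00:45 UTC (Jul 9).
Add 8 hours layover in Tokyo → 08:45 UTC.
Add 2 hours 30 minutes leg 3 → 11:15 UTC.
Add 7 hours 21 minutes layover in Prague → 18:36 UTC.
Add 8 hours and 15 minutes leg 4 → 02:51 UTC (Jul 10).
Miravel is UTC−2:00, so local arrival = 02:51 − 2:00 = 00:51 on Jul 10.

00:51 on July 10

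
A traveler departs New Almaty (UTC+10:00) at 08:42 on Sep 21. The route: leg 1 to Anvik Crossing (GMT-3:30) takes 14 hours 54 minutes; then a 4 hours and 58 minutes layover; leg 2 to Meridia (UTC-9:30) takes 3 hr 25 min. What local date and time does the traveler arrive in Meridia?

12:29 on September 21

Convert departure to UTC: 08:42 − 10:00 = 22:42 UTC on Sep 20.
Add 14 hours and 54 minutes leg 1 → 13:36 UTC (Sep 21).
Add 4 hours and 58 minutes layover in Anvik Crossing → 18:34 UTC.
Add 3 hours and 25 minutes leg 2 → 21:59 UTC.
Meridia is UTC−9:30, so local arrival = 21:59 − 9:30 = 12:29 on Sep 21.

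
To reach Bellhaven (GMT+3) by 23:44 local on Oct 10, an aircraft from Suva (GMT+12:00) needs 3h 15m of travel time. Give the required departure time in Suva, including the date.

Target arrival in UTC: 23:44 − 3:00 = 20:44 on Oct 10.
Subtract 3 hours and 15 minutes → departure 17:29 UTC on Oct 10.
Suva is UTC+12:00: 17:29 + 12:00 = 05:29 on Oct 11.

05:29 on October 11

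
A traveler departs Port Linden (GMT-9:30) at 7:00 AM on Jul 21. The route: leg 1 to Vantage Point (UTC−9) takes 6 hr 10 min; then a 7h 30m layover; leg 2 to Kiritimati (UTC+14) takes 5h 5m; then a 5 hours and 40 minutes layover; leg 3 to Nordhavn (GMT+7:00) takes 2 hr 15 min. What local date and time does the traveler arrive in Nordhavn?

2:10 AM on Jul 23

Convert departure to UTC: 7:00 AM + 9:30 = 4:30 PM UTC on Jul 21.
Add 6 hours 10 minutes leg 1 → 10:40 PM UTC.
Add 7 hours and 30 minutes layover in Vantage Point → 6:10 AM UTC (Jul 22).
Add 5 hours 5 minutes leg 2 → 11:15 AM UTC.
Add 5 hours and 40 minutes layover in Kiritimati → 4:55 PM UTC.
Add 2 hours 15 minutes leg 3 → 7:10 PM UTC.
Nordhavn is UTC+7:00, so local arrival = 7:10 PM + 7:00 = 2:10 AM on Jul 23.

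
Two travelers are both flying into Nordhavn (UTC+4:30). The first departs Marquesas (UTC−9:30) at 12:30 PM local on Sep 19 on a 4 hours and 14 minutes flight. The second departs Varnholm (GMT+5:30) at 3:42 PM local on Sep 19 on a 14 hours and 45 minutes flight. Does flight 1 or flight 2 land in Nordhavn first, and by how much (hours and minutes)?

Flight 1 in UTC: 12:30 PM + 9:30 = 10:00 PM on Sep 19.
+4 hours and 14 minutes → arrive 2:14 AM UTC on Sep 20.
Flight 2 in UTC: 3:42 PM − 5:30 = 10:12 AM on Sep 19.
+14 hours and 45 minutes → arrive 12:57 AM UTC on Sep 20.
Flight 2 lands earlier by 1 hour 17 minutes.

the second, by 1 hour 17 minutes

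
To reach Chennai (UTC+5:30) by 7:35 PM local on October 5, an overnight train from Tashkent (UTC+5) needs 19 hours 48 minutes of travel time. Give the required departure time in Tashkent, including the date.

Target arrival in UTC: 7:35 PM − 5:30 = 2:05 PM on Oct 5.
Subtract 19 hours and 48 minutes → departure 6:17 PM UTC on Oct 4.
Tashkent is UTC+5:00: 6:17 PM + 5:00 = 11:17 PM on Oct 4.

11:17 PM on Oct 4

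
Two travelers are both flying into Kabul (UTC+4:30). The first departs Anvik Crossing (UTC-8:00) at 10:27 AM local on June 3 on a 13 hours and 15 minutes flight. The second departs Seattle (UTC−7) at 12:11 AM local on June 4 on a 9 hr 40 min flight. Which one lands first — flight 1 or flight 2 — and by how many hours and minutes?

the first, by 9 hours 9 minutes

Flight 1 in UTC: 10:27 AM + 8:00 = 6:27 PM on Jun 3.
+13 hours 15 minutes → arrive 7:42 AM UTC on Jun 4.
Flight 2 in UTC: 12:11 AM + 7:00 = 7:11 AM on Jun 4.
+9 hours and 40 minutes → arrive 4:51 PM UTC on Jun 4.
Flight 1 lands earlier by 9 hours 9 minutes.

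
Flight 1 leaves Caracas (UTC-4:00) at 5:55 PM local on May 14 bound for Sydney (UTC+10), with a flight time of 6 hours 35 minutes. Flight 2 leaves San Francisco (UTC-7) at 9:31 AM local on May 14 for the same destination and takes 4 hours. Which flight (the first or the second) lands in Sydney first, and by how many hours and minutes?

Flight 1 in UTC: 5:55 PM + 4:00 = 9:55 PM on May 14.
+6 hours 35 minutes → arrive 4:30 AM UTC on May 15.
Flight 2 in UTC: 9:31 AM + 7:00 = 4:31 PM on May 14.
+4 hours → arrive 8:31 PM UTC on May 14.
Flight 2 lands earlier by 7 hours 59 minutes.

the second, by 7 hours 59 minutes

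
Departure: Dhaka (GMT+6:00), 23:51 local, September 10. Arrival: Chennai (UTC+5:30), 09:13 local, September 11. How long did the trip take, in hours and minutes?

Chennai is 0:30 behind Dhaka.
Clock-face elapsed time (ignoring zones) is 9 hours 22 minutes.
Actual elapsed = 9 hours 22 minutes + 0:30 = 9 hours 52 minutes.

9 hours 52 minutes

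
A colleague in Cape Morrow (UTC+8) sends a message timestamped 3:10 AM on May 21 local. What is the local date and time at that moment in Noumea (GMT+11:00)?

6:10 AM on May 21

Noumea is 3:00 ahead of Cape Morrow.
Shift by the zone difference: 3:10 AM + 3:00 = 6:10 AM on May 21 in Noumea.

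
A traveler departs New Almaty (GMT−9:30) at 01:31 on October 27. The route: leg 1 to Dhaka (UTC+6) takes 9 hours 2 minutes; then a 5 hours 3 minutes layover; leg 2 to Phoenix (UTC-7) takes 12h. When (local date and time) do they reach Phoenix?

06:06 on October 28

Convert departure to UTC: 01:31 + 9:30 = 11:01 UTC on Oct 27.
Add 9 hours and 2 minutes leg 1 → 20:03 UTC.
Add 5 hours and 3 minutes layover in Dhaka → 01:06 UTC (Oct 28).
Add 12 hours leg 2 → 13:06 UTC.
Phoenix is UTC−7:00, so local arrival = 13:06 − 7:00 = 06:06 on Oct 28.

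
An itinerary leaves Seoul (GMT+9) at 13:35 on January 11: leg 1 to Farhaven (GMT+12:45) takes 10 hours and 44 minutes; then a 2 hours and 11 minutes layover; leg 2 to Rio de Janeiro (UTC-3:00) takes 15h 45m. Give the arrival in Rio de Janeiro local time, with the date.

06:15 on January 12

Convert departure to UTC: 13:35 − 9:00 = 04:35 UTC on Jan 11.
Add 10 hours and 44 minutes leg 1 → 15:19 UTC.
Add 2 hours 11 minutes layover in Farhaven → 17:30 UTC.
Add 15 hours 45 minutes leg 2 → 09:15 UTC (Jan 12).
Rio de Janeiro is UTC−3:00, so local arrival = 09:15 − 3:00 = 06:15 on Jan 12.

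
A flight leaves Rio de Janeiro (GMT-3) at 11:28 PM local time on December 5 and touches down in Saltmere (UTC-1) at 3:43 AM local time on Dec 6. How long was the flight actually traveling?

2 hours 15 minutes

Departure in UTC: 11:28 PM + 3:00 = 2:28 AM on Dec 6.
Arrival in UTC: 3:43 AM + 1:00 = 4:43 AM on Dec 6.
Elapsed = 4:43 AM − 2:28 AM = 2 hours 15 minutes.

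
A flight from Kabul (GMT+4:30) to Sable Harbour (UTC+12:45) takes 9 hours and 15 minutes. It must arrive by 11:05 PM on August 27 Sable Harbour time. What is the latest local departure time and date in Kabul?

Target arrival in UTC: 11:05 PM − 12:45 = 10:20 AM on Aug 27.
Subtract 9 hours and 15 minutes → departure 1:05 AM UTC on Aug 27.
Kabul is UTC+4:30: 1:05 AM + 4:30 = 5:35 AM on Aug 27.

5:35 AM on August 27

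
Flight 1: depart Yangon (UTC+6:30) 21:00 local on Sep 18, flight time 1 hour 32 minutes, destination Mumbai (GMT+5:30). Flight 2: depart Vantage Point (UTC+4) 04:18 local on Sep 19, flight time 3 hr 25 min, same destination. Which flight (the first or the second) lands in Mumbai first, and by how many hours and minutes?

the first, by 11 hours 41 minutes

Flight 1 in UTC: 21:00 − 6:30 = 14:30 on Sep 18.
+1 hour 32 minutes → arrive 16:02 UTC on Sep 18.
Flight 2 in UTC: 04:18 − 4:00 = 00:18 on Sep 19.
+3 hours and 25 minutes → arrive 03:43 UTC on Sep 19.
Flight 1 lands earlier by 11 hours 41 minutes.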